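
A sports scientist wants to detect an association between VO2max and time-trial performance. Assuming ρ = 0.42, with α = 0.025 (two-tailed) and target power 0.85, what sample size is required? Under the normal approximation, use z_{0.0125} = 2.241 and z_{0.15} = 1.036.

Fisher's z: C = ½·ln((1+r)/(1−r)) = ½·ln(2.4483) = 0.4477.
n = ((z_{α/2} + z_β)/C)² + 3.
(2.241 + 1.036) / 0.4477 = 3.277 / 0.4477 = 7.320.
n = 7.320² + 3 = 53.58 + 3 = 56.6.
Round up.

n = 57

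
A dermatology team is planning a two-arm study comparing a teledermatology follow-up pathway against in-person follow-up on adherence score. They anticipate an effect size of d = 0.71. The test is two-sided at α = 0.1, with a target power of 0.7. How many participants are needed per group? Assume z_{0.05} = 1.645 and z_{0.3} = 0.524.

For two independent groups with equal n: n = 2·((z_{α/2} + z_β) / d)².
z_{α/2} + z_β = 1.645 + 0.524 = 2.169.
n = 2 × (2.169 / 0.71)² = 2 × 3.055² = 2 × 9.33 = 18.7.
Round up to the next whole participant.

n = 19 per group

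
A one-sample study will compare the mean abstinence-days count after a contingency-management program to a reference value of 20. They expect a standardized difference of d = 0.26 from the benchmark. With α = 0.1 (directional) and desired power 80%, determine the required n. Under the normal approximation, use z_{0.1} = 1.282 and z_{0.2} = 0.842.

n = 67

For a one-sample test: n = ((z_{α} + z_β) / d)².
z_{α} + z_β = 1.282 + 0.842 = 2.124.
n = (2.124 / 0.26)² = 8.169² = 66.74.
Round up.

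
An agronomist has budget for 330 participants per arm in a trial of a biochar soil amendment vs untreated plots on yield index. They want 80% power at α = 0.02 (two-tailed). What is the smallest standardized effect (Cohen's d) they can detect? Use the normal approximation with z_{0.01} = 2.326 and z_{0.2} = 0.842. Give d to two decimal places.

For two independent groups of n = 330 each: d_min = (z_{α/2} + z_β)·√(2/n).
z-sum = 2.326 + 0.842 = 3.168.
d_min = 3.168 × √(2/330) = 3.168 × 0.0778 = 0.247.

d_min ≈ 0.25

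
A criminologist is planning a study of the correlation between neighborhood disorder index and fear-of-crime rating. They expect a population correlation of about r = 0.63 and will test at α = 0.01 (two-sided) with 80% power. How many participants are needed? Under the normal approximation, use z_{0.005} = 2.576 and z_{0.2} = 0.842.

Fisher's z: C = ½·ln((1+r)/(1−r)) = ½·ln(4.4054) = 0.7414.
n = ((z_{α/2} + z_β)/C)² + 3.
(2.576 + 0.842) / 0.7414 = 3.418 / 0.7414 = 4.610.
n = 4.610² + 3 = 21.25 + 3 = 24.3.
Round up.

n = 25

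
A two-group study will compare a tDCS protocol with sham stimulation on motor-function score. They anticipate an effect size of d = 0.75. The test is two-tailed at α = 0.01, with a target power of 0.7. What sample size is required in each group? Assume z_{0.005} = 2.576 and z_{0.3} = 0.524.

For two independent groups with equal n: n = 2·((z_{α/2} + z_β) / d)².
z_{α/2} + z_β = 2.576 + 0.524 = 3.100.
n = 2 × (3.100 / 0.75)² = 2 × 4.133² = 2 × 17.08 = 34.2.
Round up to the next whole participant.

n = 35 per group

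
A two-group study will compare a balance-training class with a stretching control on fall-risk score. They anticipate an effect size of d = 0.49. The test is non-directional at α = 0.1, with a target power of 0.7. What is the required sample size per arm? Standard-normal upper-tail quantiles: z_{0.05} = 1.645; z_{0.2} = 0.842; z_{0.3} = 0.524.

n = 40 per group

For two independent groups with equal n: n = 2·((z_{α/2} + z_β) / d)².
z_{α/2} + z_β = 1.645 + 0.524 = 2.169.
n = 2 × (2.169 / 0.49)² = 2 × 4.427² = 2 × 19.59 = 39.2.
Round up to the next whole participant.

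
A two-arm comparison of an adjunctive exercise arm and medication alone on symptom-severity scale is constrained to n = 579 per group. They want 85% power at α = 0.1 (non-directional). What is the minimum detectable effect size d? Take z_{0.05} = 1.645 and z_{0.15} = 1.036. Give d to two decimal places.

For two independent groups of n = 579 each: d_min = (z_{α/2} + z_β)·√(2/n).
z-sum = 1.645 + 1.036 = 2.681.
d_min = 2.681 × √(2/579) = 2.681 × 0.0588 = 0.158.

d_min ≈ 0.16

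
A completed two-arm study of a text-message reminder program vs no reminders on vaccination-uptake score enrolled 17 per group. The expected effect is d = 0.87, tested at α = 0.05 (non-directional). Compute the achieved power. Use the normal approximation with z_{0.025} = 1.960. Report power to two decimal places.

For two equal groups, power = Φ(d·√(n/2) − z_{α/2}).
d·√(n/2) = 0.87 × √(17/2) = 0.87 × 2.915 = 2.536.
z_β = 2.536 − 1.960 = 0.576.
Power = Φ(0.576) = 0.718.

power ≈ 0.72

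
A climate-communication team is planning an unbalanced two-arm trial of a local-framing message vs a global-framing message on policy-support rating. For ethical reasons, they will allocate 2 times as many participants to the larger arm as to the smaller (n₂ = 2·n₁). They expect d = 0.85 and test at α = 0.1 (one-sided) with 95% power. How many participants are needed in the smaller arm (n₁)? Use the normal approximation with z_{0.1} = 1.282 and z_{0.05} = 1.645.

n₁ = 18

With allocation ratio k = n₂/n₁ = 2, Var(x̄₁−x̄₂) = σ²(1/n₁ + 1/(k·n₁)) = σ²·(k+1)/(k·n₁).
So n₁ = (1 + 1/k)·((z_{α} + z_β)/d)² = 1.500 × (2.927/0.85)².
n₁ = 1.500 × 11.86 = 17.8.
Round up: n₁ = 18, giving n₂ = 2 × 18 = 36.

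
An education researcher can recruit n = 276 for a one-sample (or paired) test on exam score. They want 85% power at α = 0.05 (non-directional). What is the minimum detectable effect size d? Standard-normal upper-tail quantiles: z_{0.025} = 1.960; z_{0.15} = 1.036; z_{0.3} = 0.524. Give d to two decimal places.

For a single sample (or paired design) of n = 276: d_min = (z_{α/2} + z_β)/√n.
z-sum = 1.960 + 1.036 = 2.996.
d_min = 2.996 / √276 = 2.996 / 16.613 = 0.180.

d_min ≈ 0.18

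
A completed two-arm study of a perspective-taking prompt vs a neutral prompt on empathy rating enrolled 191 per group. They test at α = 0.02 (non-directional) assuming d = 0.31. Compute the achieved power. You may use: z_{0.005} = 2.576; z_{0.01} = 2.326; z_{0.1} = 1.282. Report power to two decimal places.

For two equal groups, power = Φ(d·√(n/2) − z_{α/2}).
d·√(n/2) = 0.31 × √(191/2) = 0.31 × 9.772 = 3.029.
z_β = 3.029 − 2.326 = 0.703.
Power = Φ(0.703) = 0.759.

power ≈ 0.76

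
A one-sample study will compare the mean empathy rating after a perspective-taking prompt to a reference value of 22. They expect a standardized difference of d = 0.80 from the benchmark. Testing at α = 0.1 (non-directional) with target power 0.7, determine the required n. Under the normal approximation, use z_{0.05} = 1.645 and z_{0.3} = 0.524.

n = 8

For a one-sample test: n = ((z_{α/2} + z_β) / d)².
z_{α/2} + z_β = 1.645 + 0.524 = 2.169.
n = (2.169 / 0.80)² = 2.711² = 7.35.
Round up.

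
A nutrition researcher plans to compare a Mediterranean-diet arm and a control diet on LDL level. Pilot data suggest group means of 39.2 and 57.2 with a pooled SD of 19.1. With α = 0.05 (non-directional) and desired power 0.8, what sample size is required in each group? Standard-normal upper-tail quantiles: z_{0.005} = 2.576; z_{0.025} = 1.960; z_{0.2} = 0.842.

Cohen's d = |M₁ − M₂| / SD_pooled = |39.2 − 57.2| / 19.1 = 18.0 / 19.1 = 0.942.
For two independent groups with equal n: n = 2·((z_{α/2} + z_β) / d)².
z_{α/2} + z_β = 1.960 + 0.842 = 2.802.
n = 2 × (2.802 / 0.942)² = 2 × 2.975² = 2 × 8.85 = 17.7.
Round up to the next whole participant.

n = 18 per group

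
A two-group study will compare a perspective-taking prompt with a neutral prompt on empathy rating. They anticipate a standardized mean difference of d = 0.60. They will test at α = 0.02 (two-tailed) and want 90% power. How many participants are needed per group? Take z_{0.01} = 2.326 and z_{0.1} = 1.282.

For two independent groups with equal n: n = 2·((z_{α/2} + z_β) / d)².
z_{α/2} + z_β = 2.326 + 1.282 = 3.608.
n = 2 × (3.608 / 0.60)² = 2 × 6.013² = 2 × 36.16 = 72.3.
Round up to the next whole participant.

n = 73 per group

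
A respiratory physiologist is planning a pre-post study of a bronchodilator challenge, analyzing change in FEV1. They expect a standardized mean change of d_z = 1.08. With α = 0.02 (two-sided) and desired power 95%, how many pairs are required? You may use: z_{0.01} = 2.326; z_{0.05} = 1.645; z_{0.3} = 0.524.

n = 14 pairs

For a paired (one-sample on differences) test: n = ((z_{α/2} + z_β) / d)².
z_{α/2} + z_β = 2.326 + 1.645 = 3.971.
n = (3.971 / 1.08)² = 3.677² = 13.52.
Round up.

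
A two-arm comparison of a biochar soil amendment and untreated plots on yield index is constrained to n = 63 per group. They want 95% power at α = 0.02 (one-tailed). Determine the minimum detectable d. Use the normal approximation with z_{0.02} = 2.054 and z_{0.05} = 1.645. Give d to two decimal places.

For two independent groups of n = 63 each: d_min = (z_{α} + z_β)·√(2/n).
z-sum = 2.054 + 1.645 = 3.699.
d_min = 3.699 × √(2/63) = 3.699 × 0.1782 = 0.659.

d_min ≈ 0.66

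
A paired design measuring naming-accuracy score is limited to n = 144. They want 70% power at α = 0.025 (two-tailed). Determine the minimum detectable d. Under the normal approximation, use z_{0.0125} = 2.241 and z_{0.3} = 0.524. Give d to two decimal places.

For a single sample (or paired design) of n = 144: d_min = (z_{α/2} + z_β)/√n.
z-sum = 2.241 + 0.524 = 2.765.
d_min = 2.765 / √144 = 2.765 / 12.000 = 0.230.

d_min ≈ 0.23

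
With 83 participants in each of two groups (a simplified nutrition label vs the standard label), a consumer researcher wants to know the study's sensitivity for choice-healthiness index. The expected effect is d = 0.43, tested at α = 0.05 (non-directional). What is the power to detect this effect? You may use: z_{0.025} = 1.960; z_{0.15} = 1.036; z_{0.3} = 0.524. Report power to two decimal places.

For two equal groups, power = Φ(d·√(n/2) − z_{α/2}).
d·√(n/2) = 0.43 × √(83/2) = 0.43 × 6.442 = 2.770.
z_β = 2.770 − 1.960 = 0.810.
Power = Φ(0.810) = 0.791.

power ≈ 0.79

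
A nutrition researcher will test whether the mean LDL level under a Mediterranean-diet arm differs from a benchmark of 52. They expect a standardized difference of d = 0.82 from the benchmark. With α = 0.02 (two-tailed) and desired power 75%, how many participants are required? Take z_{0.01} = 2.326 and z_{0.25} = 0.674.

For a one-sample test: n = ((z_{α/2} + z_β) / d)².
z_{α/2} + z_β = 2.326 + 0.674 = 3.000.
n = (3.000 / 0.82)² = 3.659² = 13.38.
Round up.

n = 14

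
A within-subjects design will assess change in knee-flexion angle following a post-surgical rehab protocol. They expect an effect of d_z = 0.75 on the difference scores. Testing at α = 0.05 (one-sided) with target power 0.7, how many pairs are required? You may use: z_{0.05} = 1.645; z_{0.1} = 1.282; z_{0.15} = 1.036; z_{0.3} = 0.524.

For a paired (one-sample on differences) test: n = ((z_{α} + z_β) / d)².
z_{α} + z_β = 1.645 + 0.524 = 2.169.
n = (2.169 / 0.75)² = 2.892² = 8.36.
Round up.

n = 9 pairs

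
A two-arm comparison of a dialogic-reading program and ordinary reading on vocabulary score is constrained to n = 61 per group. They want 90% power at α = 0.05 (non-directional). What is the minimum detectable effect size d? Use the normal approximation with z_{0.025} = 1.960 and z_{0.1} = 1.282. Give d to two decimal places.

For two independent groups of n = 61 each: d_min = (z_{α/2} + z_β)·√(2/n).
z-sum = 1.960 + 1.282 = 3.242.
d_min = 3.242 × √(2/61) = 3.242 × 0.1811 = 0.587.

d_min ≈ 0.59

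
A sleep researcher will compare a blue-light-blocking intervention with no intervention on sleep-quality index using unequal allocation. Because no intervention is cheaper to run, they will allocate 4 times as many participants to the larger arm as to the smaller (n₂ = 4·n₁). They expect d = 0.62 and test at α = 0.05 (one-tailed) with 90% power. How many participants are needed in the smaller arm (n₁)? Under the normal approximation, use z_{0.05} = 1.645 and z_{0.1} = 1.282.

With allocation ratio k = n₂/n₁ = 4, Var(x̄₁−x̄₂) = σ²(1/n₁ + 1/(k·n₁)) = σ²·(k+1)/(k·n₁).
So n₁ = (1 + 1/k)·((z_{α} + z_β)/d)² = 1.250 × (2.927/0.62)².
n₁ = 1.250 × 22.29 = 27.9.
Round up: n₁ = 28, giving n₂ = 4 × 28 = 112.

n₁ = 28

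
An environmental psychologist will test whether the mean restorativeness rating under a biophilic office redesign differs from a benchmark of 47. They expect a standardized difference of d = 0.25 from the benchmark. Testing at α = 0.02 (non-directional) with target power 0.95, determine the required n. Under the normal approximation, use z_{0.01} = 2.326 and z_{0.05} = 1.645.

n = 253

For a one-sample test: n = ((z_{α/2} + z_β) / d)².
z_{α/2} + z_β = 2.326 + 1.645 = 3.971.
n = (3.971 / 0.25)² = 15.884² = 252.30.
Round up.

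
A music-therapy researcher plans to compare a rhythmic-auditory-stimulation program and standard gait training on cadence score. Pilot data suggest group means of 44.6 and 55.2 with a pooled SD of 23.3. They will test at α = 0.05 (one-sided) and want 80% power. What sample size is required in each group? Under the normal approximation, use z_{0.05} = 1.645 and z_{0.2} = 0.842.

Cohen's d = |M₁ − M₂| / SD_pooled = |44.6 − 55.2| / 23.3 = 10.6 / 23.3 = 0.455.
For two independent groups with equal n: n = 2·((z_{α} + z_β) / d)².
z_{α} + z_β = 1.645 + 0.842 = 2.487.
n = 2 × (2.487 / 0.455)² = 2 × 5.466² = 2 × 29.88 = 59.8.
Round up to the next whole participant.

n = 60 per group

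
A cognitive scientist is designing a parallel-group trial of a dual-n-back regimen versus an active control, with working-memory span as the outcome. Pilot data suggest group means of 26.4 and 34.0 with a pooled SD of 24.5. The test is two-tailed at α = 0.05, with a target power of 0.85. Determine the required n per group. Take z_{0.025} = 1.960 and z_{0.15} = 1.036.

n = 187 per group

Cohen's d = |M₁ − M₂| / SD_pooled = |26.4 − 34.0| / 24.5 = 7.6 / 24.5 = 0.310.
For two independent groups with equal n: n = 2·((z_{α/2} + z_β) / d)².
z_{α/2} + z_β = 1.960 + 1.036 = 2.996.
n = 2 × (2.996 / 0.310)² = 2 × 9.665² = 2 × 93.40 = 186.8.
Round up to the next whole participant.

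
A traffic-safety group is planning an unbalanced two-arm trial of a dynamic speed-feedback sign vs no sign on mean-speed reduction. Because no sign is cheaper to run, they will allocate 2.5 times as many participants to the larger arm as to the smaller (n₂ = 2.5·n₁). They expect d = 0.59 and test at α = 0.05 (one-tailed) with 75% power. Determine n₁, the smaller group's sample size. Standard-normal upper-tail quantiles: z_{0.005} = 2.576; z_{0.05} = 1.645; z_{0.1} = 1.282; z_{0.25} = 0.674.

n₁ = 22

With allocation ratio k = n₂/n₁ = 2.5, Var(x̄₁−x̄₂) = σ²(1/n₁ + 1/(k·n₁)) = σ²·(k+1)/(k·n₁).
So n₁ = (1 + 1/k)·((z_{α} + z_β)/d)² = 1.400 × (2.319/0.59)².
n₁ = 1.400 × 15.45 = 21.6.
Round up: n₁ = 22, giving n₂ = 2.5 × 22 = 55.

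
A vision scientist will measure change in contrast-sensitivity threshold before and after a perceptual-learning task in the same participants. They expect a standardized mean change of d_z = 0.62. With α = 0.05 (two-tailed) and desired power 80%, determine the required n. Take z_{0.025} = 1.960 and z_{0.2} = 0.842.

For a paired (one-sample on differences) test: n = ((z_{α/2} + z_β) / d)².
z_{α/2} + z_β = 1.960 + 0.842 = 2.802.
n = (2.802 / 0.62)² = 4.519² = 20.42.
Round up.

n = 21 pairs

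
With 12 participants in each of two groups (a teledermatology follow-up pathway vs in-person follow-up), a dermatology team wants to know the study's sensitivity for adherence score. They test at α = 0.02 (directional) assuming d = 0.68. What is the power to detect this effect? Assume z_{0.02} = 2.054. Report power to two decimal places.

For two equal groups, power = Φ(d·√(n/2) − z_{α}).
d·√(n/2) = 0.68 × √(12/2) = 0.68 × 2.449 = 1.666.
z_β = 1.666 − 2.054 = -0.388.
Power = Φ(-0.388) = 0.349.

power ≈ 0.35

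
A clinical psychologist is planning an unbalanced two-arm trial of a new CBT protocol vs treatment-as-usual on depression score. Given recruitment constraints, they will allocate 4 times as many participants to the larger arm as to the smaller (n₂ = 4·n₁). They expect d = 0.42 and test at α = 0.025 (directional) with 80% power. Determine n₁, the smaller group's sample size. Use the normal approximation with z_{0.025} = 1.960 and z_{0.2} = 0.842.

With allocation ratio k = n₂/n₁ = 4, Var(x̄₁−x̄₂) = σ²(1/n₁ + 1/(k·n₁)) = σ²·(k+1)/(k·n₁).
So n₁ = (1 + 1/k)·((z_{α} + z_β)/d)² = 1.250 × (2.802/0.42)².
n₁ = 1.250 × 44.51 = 55.6.
Round up: n₁ = 56, giving n₂ = 4 × 56 = 224.

n₁ = 56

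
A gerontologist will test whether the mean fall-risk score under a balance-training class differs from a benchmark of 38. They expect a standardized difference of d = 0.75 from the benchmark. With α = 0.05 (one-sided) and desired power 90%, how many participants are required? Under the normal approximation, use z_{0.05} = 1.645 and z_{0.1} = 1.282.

For a one-sample test: n = ((z_{α} + z_β) / d)².
z_{α} + z_β = 1.645 + 1.282 = 2.927.
n = (2.927 / 0.75)² = 3.903² = 15.23.
Round up.

n = 16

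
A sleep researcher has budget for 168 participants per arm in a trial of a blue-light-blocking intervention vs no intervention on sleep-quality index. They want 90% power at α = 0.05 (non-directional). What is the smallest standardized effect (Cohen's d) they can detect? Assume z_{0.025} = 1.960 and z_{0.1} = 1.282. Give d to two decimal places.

For two independent groups of n = 168 each: d_min = (z_{α/2} + z_β)·√(2/n).
z-sum = 1.960 + 1.282 = 3.242.
d_min = 3.242 × √(2/168) = 3.242 × 0.1091 = 0.354.

d_min ≈ 0.35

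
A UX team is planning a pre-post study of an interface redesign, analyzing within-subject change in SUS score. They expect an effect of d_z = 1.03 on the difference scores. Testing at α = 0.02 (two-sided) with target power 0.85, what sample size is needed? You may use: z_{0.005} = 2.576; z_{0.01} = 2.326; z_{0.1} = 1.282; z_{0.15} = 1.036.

For a paired (one-sample on differences) test: n = ((z_{α/2} + z_β) / d)².
z_{α/2} + z_β = 2.326 + 1.036 = 3.362.
n = (3.362 / 1.03)² = 3.264² = 10.65.
Round up.

n = 11 pairs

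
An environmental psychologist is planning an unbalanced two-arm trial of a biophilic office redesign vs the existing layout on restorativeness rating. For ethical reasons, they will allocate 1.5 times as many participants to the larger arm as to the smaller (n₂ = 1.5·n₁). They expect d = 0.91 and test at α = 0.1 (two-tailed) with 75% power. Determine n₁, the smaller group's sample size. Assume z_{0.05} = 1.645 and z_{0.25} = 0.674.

n₁ = 11

With allocation ratio k = n₂/n₁ = 1.5, Var(x̄₁−x̄₂) = σ²(1/n₁ + 1/(k·n₁)) = σ²·(k+1)/(k·n₁).
So n₁ = (1 + 1/k)·((z_{α/2} + z_β)/d)² = 1.667 × (2.319/0.91)².
n₁ = 1.667 × 6.49 = 10.8.
Round up: n₁ = 11, giving n₂ = ⌈1.5 × 11⌉ = ⌈16.5⌉ = 17.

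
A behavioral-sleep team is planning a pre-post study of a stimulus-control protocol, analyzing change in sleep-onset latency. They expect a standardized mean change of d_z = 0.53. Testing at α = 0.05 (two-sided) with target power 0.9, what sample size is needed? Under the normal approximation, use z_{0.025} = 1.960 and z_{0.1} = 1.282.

n = 38 pairs

For a paired (one-sample on differences) test: n = ((z_{α/2} + z_β) / d)².
z_{α/2} + z_β = 1.960 + 1.282 = 3.242.
n = (3.242 / 0.53)² = 6.117² = 37.42.
Round up.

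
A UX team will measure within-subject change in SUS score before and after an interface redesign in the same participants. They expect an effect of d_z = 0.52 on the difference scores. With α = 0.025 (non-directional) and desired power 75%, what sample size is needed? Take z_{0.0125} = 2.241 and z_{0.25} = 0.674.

For a paired (one-sample on differences) test: n = ((z_{α/2} + z_β) / d)².
z_{α/2} + z_β = 2.241 + 0.674 = 2.915.
n = (2.915 / 0.52)² = 5.606² = 31.42.
Round up.

n = 32 pairs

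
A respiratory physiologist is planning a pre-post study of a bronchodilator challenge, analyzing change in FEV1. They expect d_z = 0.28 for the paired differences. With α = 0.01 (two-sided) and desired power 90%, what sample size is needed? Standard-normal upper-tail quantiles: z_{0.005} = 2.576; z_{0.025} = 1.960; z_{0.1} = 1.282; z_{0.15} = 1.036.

For a paired (one-sample on differences) test: n = ((z_{α/2} + z_β) / d)².
z_{α/2} + z_β = 2.576 + 1.282 = 3.858.
n = (3.858 / 0.28)² = 13.779² = 189.85.
Round up.

n = 190 pairs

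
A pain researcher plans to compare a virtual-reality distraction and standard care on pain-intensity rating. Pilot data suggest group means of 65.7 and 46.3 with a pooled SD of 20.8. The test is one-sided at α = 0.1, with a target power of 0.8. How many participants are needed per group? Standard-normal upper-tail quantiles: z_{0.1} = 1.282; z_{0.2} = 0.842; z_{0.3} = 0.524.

Cohen's d = |M₁ − M₂| / SD_pooled = |65.7 − 46.3| / 20.8 = 19.4 / 20.8 = 0.933.
For two independent groups with equal n: n = 2·((z_{α} + z_β) / d)².
z_{α} + z_β = 1.282 + 0.842 = 2.124.
n = 2 × (2.124 / 0.933)² = 2 × 2.277² = 2 × 5.18 = 10.4.
Round up to the next whole participant.

n = 11 per group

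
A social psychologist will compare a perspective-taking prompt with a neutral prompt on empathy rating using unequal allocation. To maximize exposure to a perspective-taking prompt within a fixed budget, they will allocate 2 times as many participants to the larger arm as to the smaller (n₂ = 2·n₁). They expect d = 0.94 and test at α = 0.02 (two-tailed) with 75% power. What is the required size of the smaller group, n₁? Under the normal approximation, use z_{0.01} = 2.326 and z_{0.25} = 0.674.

With allocation ratio k = n₂/n₁ = 2, Var(x̄₁−x̄₂) = σ²(1/n₁ + 1/(k·n₁)) = σ²·(k+1)/(k·n₁).
So n₁ = (1 + 1/k)·((z_{α/2} + z_β)/d)² = 1.500 × (3.000/0.94)².
n₁ = 1.500 × 10.19 = 15.3.
Round up: n₁ = 16, giving n₂ = 2 × 16 = 32.

n₁ = 16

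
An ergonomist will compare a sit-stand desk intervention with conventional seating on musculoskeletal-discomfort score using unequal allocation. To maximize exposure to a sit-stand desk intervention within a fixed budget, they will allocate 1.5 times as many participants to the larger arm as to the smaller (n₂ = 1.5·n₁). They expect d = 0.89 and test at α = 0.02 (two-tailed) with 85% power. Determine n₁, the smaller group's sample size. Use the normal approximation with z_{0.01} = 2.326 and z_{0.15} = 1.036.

With allocation ratio k = n₂/n₁ = 1.5, Var(x̄₁−x̄₂) = σ²(1/n₁ + 1/(k·n₁)) = σ²·(k+1)/(k·n₁).
So n₁ = (1 + 1/k)·((z_{α/2} + z_β)/d)² = 1.667 × (3.362/0.89)².
n₁ = 1.667 × 14.27 = 23.8.
Round up: n₁ = 24, giving n₂ = 1.5 × 24 = 36.

n₁ = 24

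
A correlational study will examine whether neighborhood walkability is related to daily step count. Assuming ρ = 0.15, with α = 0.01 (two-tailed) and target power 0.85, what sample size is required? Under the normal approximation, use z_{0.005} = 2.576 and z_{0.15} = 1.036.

n = 575

Fisher's z: C = ½·ln((1+r)/(1−r)) = ½·ln(1.3529) = 0.1511.
n = ((z_{α/2} + z_β)/C)² + 3.
(2.576 + 1.036) / 0.1511 = 3.612 / 0.1511 = 23.905.
n = 23.905² + 3 = 571.43 + 3 = 574.4.
Round up.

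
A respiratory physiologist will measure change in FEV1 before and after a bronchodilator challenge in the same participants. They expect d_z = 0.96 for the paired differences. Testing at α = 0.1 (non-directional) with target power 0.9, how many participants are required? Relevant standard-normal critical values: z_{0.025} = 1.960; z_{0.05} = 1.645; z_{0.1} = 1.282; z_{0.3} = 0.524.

For a paired (one-sample on differences) test: n = ((z_{α/2} + z_β) / d)².
z_{α/2} + z_β = 1.645 + 1.282 = 2.927.
n = (2.927 / 0.96)² = 3.049² = 9.30.
Round up.

n = 10 pairs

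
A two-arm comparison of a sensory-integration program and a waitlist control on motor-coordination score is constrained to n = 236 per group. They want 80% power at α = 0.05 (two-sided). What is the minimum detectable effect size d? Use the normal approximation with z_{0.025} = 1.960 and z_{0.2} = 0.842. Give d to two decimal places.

d_min ≈ 0.26

For two independent groups of n = 236 each: d_min = (z_{α/2} + z_β)·√(2/n).
z-sum = 1.960 + 0.842 = 2.802.
d_min = 2.802 × √(2/236) = 2.802 × 0.0921 = 0.258.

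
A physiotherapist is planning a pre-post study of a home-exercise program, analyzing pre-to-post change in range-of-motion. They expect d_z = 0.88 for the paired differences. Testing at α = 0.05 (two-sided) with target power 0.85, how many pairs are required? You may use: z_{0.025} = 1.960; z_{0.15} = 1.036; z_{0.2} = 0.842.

For a paired (one-sample on differences) test: n = ((z_{α/2} + z_β) / d)².
z_{α/2} + z_β = 1.960 + 1.036 = 2.996.
n = (2.996 / 0.88)² = 3.405² = 11.59.
Round up.

n = 12 pairs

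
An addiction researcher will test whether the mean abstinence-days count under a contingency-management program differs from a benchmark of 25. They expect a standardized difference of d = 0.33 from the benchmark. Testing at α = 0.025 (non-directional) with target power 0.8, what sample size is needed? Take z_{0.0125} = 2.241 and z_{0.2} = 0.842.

For a one-sample test: n = ((z_{α/2} + z_β) / d)².
z_{α/2} + z_β = 2.241 + 0.842 = 3.083.
n = (3.083 / 0.33)² = 9.342² = 87.28.
Round up.

n = 88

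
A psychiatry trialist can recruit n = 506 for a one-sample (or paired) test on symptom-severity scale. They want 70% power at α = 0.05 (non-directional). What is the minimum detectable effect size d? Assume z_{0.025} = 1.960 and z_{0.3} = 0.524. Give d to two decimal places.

For a single sample (or paired design) of n = 506: d_min = (z_{α/2} + z_β)/√n.
z-sum = 1.960 + 0.524 = 2.484.
d_min = 2.484 / √506 = 2.484 / 22.494 = 0.110.

d_min ≈ 0.11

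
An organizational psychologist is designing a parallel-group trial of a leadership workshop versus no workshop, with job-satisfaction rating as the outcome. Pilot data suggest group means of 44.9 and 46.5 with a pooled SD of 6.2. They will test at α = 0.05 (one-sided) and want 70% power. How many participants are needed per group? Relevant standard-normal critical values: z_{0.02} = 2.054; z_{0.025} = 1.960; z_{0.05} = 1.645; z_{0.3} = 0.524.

n = 142 per group

Cohen's d = |M₁ − M₂| / SD_pooled = |44.9 − 46.5| / 6.2 = 1.6 / 6.2 = 0.258.
For two independent groups with equal n: n = 2·((z_{α} + z_β) / d)².
z_{α} + z_β = 1.645 + 0.524 = 2.169.
n = 2 × (2.169 / 0.258)² = 2 × 8.407² = 2 × 70.68 = 141.4.
Round up to the next whole participant.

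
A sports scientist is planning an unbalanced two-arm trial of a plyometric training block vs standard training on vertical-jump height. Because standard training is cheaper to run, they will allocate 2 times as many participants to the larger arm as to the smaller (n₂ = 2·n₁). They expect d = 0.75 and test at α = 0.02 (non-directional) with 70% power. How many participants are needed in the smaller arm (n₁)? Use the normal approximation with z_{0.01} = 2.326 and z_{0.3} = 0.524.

n₁ = 22

With allocation ratio k = n₂/n₁ = 2, Var(x̄₁−x̄₂) = σ²(1/n₁ + 1/(k·n₁)) = σ²·(k+1)/(k·n₁).
So n₁ = (1 + 1/k)·((z_{α/2} + z_β)/d)² = 1.500 × (2.850/0.75)².
n₁ = 1.500 × 14.44 = 21.7.
Round up: n₁ = 22, giving n₂ = 2 × 22 = 44.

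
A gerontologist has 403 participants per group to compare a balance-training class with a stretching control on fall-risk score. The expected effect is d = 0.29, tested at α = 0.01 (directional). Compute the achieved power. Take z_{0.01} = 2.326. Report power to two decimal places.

power ≈ 0.96

For two equal groups, power = Φ(d·√(n/2) − z_{α}).
d·√(n/2) = 0.29 × √(403/2) = 0.29 × 14.195 = 4.117.
z_β = 4.117 − 2.326 = 1.791.
Power = Φ(1.791) = 0.963.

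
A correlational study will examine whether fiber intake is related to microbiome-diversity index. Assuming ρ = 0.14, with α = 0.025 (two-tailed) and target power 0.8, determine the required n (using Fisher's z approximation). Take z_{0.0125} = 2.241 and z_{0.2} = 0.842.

Fisher's z: C = ½·ln((1+r)/(1−r)) = ½·ln(1.3256) = 0.1409.
n = ((z_{α/2} + z_β)/C)² + 3.
(2.241 + 0.842) / 0.1409 = 3.083 / 0.1409 = 21.881.
n = 21.881² + 3 = 478.77 + 3 = 481.8.
Round up.

n = 482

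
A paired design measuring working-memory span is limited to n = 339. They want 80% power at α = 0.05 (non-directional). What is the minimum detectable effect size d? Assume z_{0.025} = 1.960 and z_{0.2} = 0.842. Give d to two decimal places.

d_min ≈ 0.15

For a single sample (or paired design) of n = 339: d_min = (z_{α/2} + z_β)/√n.
z-sum = 1.960 + 0.842 = 2.802.
d_min = 2.802 / √339 = 2.802 / 18.412 = 0.152.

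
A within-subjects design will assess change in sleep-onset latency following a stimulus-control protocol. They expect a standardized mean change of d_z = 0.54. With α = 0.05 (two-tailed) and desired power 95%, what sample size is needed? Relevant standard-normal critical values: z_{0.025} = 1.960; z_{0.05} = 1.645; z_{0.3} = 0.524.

n = 45 pairs

For a paired (one-sample on differences) test: n = ((z_{α/2} + z_β) / d)².
z_{α/2} + z_β = 1.960 + 1.645 = 3.605.
n = (3.605 / 0.54)² = 6.676² = 44.57.
Round up.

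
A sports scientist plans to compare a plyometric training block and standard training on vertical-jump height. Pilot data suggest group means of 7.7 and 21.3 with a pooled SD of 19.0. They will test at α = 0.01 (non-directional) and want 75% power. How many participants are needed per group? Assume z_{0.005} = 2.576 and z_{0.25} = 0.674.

n = 42 per group

Cohen's d = |M₁ − M₂| / SD_pooled = |7.7 − 21.3| / 19.0 = 13.6 / 19.0 = 0.716.
For two independent groups with equal n: n = 2·((z_{α/2} + z_β) / d)².
z_{α/2} + z_β = 2.576 + 0.674 = 3.250.
n = 2 × (3.250 / 0.716)² = 2 × 4.539² = 2 × 20.60 = 41.2.
Round up to the next whole participant.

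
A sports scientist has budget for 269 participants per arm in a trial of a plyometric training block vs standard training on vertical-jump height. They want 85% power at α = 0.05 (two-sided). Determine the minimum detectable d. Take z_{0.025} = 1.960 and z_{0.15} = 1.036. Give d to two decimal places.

For two independent groups of n = 269 each: d_min = (z_{α/2} + z_β)·√(2/n).
z-sum = 1.960 + 1.036 = 2.996.
d_min = 2.996 × √(2/269) = 2.996 × 0.0862 = 0.258.

d_min ≈ 0.26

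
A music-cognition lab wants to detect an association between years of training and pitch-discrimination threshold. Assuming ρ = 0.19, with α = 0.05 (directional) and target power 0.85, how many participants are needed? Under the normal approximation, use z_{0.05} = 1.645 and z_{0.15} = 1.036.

Fisher's z: C = ½·ln((1+r)/(1−r)) = ½·ln(1.4691) = 0.1923.
n = ((z_{α} + z_β)/C)² + 3.
(1.645 + 1.036) / 0.1923 = 2.681 / 0.1923 = 13.942.
n = 13.942² + 3 = 194.37 + 3 = 197.4.
Round up.

n = 198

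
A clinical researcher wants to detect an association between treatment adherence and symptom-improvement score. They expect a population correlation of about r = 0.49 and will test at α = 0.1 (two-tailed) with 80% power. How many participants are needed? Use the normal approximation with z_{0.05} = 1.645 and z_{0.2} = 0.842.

n = 25

Fisher's z: C = ½·ln((1+r)/(1−r)) = ½·ln(2.9216) = 0.5361.
n = ((z_{α/2} + z_β)/C)² + 3.
(1.645 + 0.842) / 0.5361 = 2.487 / 0.5361 = 4.639.
n = 4.639² + 3 = 21.52 + 3 = 24.5.
Round up.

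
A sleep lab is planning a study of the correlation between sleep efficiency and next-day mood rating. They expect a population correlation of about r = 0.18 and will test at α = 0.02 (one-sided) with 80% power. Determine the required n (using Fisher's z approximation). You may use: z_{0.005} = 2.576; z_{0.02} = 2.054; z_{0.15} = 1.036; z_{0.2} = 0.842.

n = 257

Fisher's z: C = ½·ln((1+r)/(1−r)) = ½·ln(1.4390) = 0.1820.
n = ((z_{α} + z_β)/C)² + 3.
(2.054 + 0.842) / 0.1820 = 2.896 / 0.1820 = 15.912.
n = 15.912² + 3 = 253.19 + 3 = 256.2.
Round up.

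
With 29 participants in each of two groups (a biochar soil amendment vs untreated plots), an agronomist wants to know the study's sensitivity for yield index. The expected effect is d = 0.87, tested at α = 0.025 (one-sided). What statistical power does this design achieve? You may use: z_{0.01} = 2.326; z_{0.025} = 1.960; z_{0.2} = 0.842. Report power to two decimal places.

For two equal groups, power = Φ(d·√(n/2) − z_{α}).
d·√(n/2) = 0.87 × √(29/2) = 0.87 × 3.808 = 3.313.
z_β = 3.313 − 1.960 = 1.353.
Power = Φ(1.353) = 0.912.

power ≈ 0.91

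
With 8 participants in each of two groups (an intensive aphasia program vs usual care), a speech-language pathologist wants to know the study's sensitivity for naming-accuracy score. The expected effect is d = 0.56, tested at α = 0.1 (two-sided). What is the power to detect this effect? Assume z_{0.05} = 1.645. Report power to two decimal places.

For two equal groups, power = Φ(d·√(n/2) − z_{α/2}).
d·√(n/2) = 0.56 × √(8/2) = 0.56 × 2.000 = 1.120.
z_β = 1.120 − 1.645 = -0.525.
Power = Φ(-0.525) = 0.300.

power ≈ 0.30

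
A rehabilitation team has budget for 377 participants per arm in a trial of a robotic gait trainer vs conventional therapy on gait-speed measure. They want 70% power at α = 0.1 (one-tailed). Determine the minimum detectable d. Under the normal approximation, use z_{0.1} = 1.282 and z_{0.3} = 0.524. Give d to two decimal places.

d_min ≈ 0.13

For two independent groups of n = 377 each: d_min = (z_{α} + z_β)·√(2/n).
z-sum = 1.282 + 0.524 = 1.806.
d_min = 1.806 × √(2/377) = 1.806 × 0.0728 = 0.132.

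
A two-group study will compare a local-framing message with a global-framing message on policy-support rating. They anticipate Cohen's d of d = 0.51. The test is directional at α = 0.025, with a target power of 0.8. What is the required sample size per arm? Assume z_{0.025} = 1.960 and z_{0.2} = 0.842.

For two independent groups with equal n: n = 2·((z_{α} + z_β) / d)².
z_{α} + z_β = 1.960 + 0.842 = 2.802.
n = 2 × (2.802 / 0.51)² = 2 × 5.494² = 2 × 30.19 = 60.4.
Round up to the next whole participant.

n = 61 per group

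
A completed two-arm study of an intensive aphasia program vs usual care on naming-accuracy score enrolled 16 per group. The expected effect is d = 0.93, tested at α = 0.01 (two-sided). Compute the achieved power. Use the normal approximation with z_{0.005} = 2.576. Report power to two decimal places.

power ≈ 0.52

For two equal groups, power = Φ(d·√(n/2) − z_{α/2}).
d·√(n/2) = 0.93 × √(16/2) = 0.93 × 2.828 = 2.630.
z_β = 2.630 − 2.576 = 0.054.
Power = Φ(0.054) = 0.522.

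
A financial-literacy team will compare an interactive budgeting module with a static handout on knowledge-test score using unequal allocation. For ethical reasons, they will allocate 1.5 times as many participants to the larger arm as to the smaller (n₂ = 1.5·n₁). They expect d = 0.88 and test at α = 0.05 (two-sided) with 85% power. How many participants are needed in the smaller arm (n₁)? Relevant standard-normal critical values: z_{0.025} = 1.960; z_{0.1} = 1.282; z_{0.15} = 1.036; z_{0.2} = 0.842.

With allocation ratio k = n₂/n₁ = 1.5, Var(x̄₁−x̄₂) = σ²(1/n₁ + 1/(k·n₁)) = σ²·(k+1)/(k·n₁).
So n₁ = (1 + 1/k)·((z_{α/2} + z_β)/d)² = 1.667 × (2.996/0.88)².
n₁ = 1.667 × 11.59 = 19.3.
Round up: n₁ = 20, giving n₂ = 1.5 × 20 = 30.

n₁ = 20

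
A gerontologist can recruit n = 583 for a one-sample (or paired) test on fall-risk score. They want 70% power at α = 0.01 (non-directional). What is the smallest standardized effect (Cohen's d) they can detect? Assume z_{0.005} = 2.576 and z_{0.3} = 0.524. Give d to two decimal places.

For a single sample (or paired design) of n = 583: d_min = (z_{α/2} + z_β)/√n.
z-sum = 2.576 + 0.524 = 3.100.
d_min = 3.100 / √583 = 3.100 / 24.145 = 0.128.

d_min ≈ 0.13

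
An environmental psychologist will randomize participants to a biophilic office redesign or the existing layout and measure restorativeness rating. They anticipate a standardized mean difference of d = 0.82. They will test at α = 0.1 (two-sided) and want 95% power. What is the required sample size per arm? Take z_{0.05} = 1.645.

For two independent groups with equal n: n = 2·((z_{α/2} + z_β) / d)².
z_{α/2} + z_β = 1.645 + 1.645 = 3.290.
n = 2 × (3.290 / 0.82)² = 2 × 4.012² = 2 × 16.10 = 32.2.
Round up to the next whole participant.

n = 33 per group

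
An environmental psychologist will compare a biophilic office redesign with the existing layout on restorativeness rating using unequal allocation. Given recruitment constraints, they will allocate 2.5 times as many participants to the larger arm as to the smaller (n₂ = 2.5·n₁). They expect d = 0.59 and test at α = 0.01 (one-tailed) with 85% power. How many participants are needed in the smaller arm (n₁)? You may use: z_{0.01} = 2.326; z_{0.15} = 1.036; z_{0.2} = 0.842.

With allocation ratio k = n₂/n₁ = 2.5, Var(x̄₁−x̄₂) = σ²(1/n₁ + 1/(k·n₁)) = σ²·(k+1)/(k·n₁).
So n₁ = (1 + 1/k)·((z_{α} + z_β)/d)² = 1.400 × (3.362/0.59)².
n₁ = 1.400 × 32.47 = 45.5.
Round up: n₁ = 46, giving n₂ = 2.5 × 46 = 115.

n₁ = 46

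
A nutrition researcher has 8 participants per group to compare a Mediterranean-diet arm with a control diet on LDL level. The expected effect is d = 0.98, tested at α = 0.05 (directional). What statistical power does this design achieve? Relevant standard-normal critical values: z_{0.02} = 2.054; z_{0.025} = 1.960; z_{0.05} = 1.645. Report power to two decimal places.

For two equal groups, power = Φ(d·√(n/2) − z_{α}).
d·√(n/2) = 0.98 × √(8/2) = 0.98 × 2.000 = 1.960.
z_β = 1.960 − 1.645 = 0.315.
Power = Φ(0.315) = 0.624.

power ≈ 0.62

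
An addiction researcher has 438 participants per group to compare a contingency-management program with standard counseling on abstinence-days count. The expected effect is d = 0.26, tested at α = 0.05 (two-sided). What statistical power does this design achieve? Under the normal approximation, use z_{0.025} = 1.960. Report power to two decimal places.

power ≈ 0.97

For two equal groups, power = Φ(d·√(n/2) − z_{α/2}).
d·√(n/2) = 0.26 × √(438/2) = 0.26 × 14.799 = 3.848.
z_β = 3.848 − 1.960 = 1.888.
Power = Φ(1.888) = 0.970.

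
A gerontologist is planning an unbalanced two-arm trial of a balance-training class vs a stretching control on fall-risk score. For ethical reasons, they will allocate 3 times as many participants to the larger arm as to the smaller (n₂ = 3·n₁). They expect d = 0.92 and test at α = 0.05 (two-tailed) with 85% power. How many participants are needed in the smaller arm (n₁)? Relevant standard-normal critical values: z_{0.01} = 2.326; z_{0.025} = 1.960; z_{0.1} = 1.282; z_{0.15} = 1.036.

n₁ = 15

With allocation ratio k = n₂/n₁ = 3, Var(x̄₁−x̄₂) = σ²(1/n₁ + 1/(k·n₁)) = σ²·(k+1)/(k·n₁).
So n₁ = (1 + 1/k)·((z_{α/2} + z_β)/d)² = 1.333 × (2.996/0.92)².
n₁ = 1.333 × 10.60 = 14.1.
Round up: n₁ = 15, giving n₂ = 3 × 15 = 45.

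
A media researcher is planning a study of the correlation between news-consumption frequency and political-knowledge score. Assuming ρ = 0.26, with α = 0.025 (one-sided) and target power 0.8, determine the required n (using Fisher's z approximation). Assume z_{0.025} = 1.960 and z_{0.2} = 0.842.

n = 114

Fisher's z: C = ½·ln((1+r)/(1−r)) = ½·ln(1.7027) = 0.2661.
n = ((z_{α} + z_β)/C)² + 3.
(1.960 + 0.842) / 0.2661 = 2.802 / 0.2661 = 10.530.
n = 10.530² + 3 = 110.88 + 3 = 113.9.
Round up.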